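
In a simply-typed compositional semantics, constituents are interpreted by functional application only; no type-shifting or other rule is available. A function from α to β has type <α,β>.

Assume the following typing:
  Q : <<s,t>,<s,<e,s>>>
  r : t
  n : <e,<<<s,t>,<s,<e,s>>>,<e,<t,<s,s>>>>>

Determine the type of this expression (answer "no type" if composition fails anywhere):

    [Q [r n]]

At [r n]: neither t nor <e,<<<s,t>,<s,<e,s>>>,<e,<t,<s,s>>>>> can take the other as argument; the node is ill-typed.

no type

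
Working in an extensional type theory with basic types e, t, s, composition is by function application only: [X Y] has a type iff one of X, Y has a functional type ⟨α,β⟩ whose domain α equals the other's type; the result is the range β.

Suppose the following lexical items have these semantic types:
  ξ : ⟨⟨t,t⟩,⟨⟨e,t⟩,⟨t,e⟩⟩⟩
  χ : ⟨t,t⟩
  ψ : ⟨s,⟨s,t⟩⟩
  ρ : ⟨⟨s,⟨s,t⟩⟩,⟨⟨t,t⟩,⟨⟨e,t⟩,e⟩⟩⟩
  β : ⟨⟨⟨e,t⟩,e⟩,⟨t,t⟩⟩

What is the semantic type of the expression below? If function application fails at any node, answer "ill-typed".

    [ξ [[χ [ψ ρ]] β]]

⟨⟨e,t⟩,⟨t,e⟩⟩

[ψ ρ]: ⟨⟨s,⟨s,t⟩⟩,⟨⟨t,t⟩,⟨⟨e,t⟩,e⟩⟩⟩ applied to ⟨s,⟨s,t⟩⟩ yields ⟨⟨t,t⟩,⟨⟨e,t⟩,e⟩⟩.
[χ [ψ ρ]]: ⟨⟨t,t⟩,⟨⟨e,t⟩,e⟩⟩ applied to ⟨t,t⟩ yields ⟨⟨e,t⟩,e⟩.
[[χ [ψ ρ]] β]: ⟨⟨⟨e,t⟩,e⟩,⟨t,t⟩⟩ applied to ⟨⟨e,t⟩,e⟩ yields ⟨t,t⟩.
[ξ [[χ [ψ ρ]] β]]: ⟨⟨t,t⟩,⟨⟨e,t⟩,⟨t,e⟩⟩⟩ applied to ⟨t,t⟩ yields ⟨⟨e,t⟩,⟨t,e⟩⟩.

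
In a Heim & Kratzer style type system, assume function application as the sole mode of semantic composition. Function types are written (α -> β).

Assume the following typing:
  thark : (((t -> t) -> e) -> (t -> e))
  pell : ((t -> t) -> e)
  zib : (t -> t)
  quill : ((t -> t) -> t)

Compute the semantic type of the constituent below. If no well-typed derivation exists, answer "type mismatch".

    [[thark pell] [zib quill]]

[thark pell] — thark of type (((t -> t) -> e) -> (t -> e)) combines with pell of type ((t -> t) -> e): type (t -> e).
[zib quill] — quill of type ((t -> t) -> t) combines with zib of type (t -> t): type t.
[[thark pell] [zib quill]] — [thark pell] of type (t -> e) combines with [zib quill] of type t: type e.

e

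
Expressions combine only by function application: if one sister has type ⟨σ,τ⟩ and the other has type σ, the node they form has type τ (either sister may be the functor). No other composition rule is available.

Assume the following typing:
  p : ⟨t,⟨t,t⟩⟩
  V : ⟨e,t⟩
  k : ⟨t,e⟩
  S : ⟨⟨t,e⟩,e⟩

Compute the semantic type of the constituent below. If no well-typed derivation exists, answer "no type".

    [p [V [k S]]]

[k S]: ⟨⟨t,e⟩,e⟩ applied to ⟨t,e⟩ yields e.
[V [k S]]: ⟨e,t⟩ applied to e yields t.
[p [V [k S]]]: ⟨t,⟨t,t⟩⟩ applied to t yields ⟨t,t⟩.

⟨t,t⟩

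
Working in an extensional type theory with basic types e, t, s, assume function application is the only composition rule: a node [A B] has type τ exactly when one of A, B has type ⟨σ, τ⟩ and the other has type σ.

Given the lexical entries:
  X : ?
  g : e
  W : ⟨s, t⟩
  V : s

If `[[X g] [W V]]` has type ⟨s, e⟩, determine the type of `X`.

⟨e, ⟨t, ⟨s, e⟩⟩⟩

At [[X g] [W V]] (required: ⟨s, e⟩): [W V] is t, which is not a function with range ⟨s, e⟩; hence [X g] is the functor — type ⟨t, ⟨s, e⟩⟩.
At [X g] (required: ⟨t, ⟨s, e⟩⟩): g is e, which is not a function with range ⟨t, ⟨s, e⟩⟩; hence X is the functor — type ⟨e, ⟨t, ⟨s, e⟩⟩⟩.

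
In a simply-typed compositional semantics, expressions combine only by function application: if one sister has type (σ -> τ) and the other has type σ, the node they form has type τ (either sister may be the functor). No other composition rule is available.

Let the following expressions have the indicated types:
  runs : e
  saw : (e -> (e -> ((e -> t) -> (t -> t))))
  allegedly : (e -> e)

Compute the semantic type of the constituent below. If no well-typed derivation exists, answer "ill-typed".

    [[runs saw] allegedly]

ill-typed

[runs saw] — saw of type (e -> (e -> ((e -> t) -> (t -> t)))) combines with runs of type e: type (e -> ((e -> t) -> (t -> t))).
At [[runs saw] allegedly]: neither (e -> ((e -> t) -> (t -> t))) nor (e -> e) can take the other as argument; the node is ill-typed.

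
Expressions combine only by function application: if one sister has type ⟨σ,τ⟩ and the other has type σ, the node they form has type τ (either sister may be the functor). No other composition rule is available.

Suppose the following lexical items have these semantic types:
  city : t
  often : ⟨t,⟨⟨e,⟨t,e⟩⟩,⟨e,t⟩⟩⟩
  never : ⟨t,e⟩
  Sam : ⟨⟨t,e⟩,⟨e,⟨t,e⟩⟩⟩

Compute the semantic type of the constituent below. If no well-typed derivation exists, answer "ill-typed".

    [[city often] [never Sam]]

[city often]: often is ⟨t,⟨⟨e,⟨t,e⟩⟩,⟨e,t⟩⟩⟩, city is t; result ⟨⟨e,⟨t,e⟩⟩,⟨e,t⟩⟩.
[never Sam]: Sam is ⟨⟨t,e⟩,⟨e,⟨t,e⟩⟩⟩, never is ⟨t,e⟩; result ⟨e,⟨t,e⟩⟩.
[[city often] [never Sam]]: [city often] is ⟨⟨e,⟨t,e⟩⟩,⟨e,t⟩⟩, [never Sam] is ⟨e,⟨t,e⟩⟩; result ⟨e,t⟩.

⟨e,t⟩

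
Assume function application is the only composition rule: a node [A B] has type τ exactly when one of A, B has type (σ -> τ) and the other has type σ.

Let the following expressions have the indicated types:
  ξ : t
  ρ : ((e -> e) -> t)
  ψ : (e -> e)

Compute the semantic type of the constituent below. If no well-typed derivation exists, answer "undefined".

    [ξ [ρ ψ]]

undefined

[ρ ψ] — ρ of type ((e -> e) -> t) combines with ψ of type (e -> e): type t.
[ξ [ρ ψ]]: t and t cannot combine by function application — type clash.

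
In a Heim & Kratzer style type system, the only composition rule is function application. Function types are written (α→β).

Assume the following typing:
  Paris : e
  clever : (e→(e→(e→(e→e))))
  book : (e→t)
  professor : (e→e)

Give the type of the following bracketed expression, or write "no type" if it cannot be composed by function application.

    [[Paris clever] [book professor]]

At [Paris clever], clever : (e→(e→(e→(e→e)))) takes Paris : e, giving (e→(e→(e→e))).
[book professor]: (e→t) with (e→e) — neither is a function whose domain matches the other; composition fails here.

no type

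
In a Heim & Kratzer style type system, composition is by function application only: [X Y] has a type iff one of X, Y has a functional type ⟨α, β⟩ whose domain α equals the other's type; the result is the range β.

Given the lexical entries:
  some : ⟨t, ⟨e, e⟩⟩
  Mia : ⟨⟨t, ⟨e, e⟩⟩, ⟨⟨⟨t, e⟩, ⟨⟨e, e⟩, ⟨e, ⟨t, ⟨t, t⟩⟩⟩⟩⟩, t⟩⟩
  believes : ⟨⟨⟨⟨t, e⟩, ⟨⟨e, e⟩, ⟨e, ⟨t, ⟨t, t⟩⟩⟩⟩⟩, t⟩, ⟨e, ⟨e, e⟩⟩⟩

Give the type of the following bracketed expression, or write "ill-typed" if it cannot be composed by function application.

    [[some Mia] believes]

⟨e, ⟨e, e⟩⟩

[some Mia]: functor Mia : ⟨⟨t, ⟨e, e⟩⟩, ⟨⟨⟨t, e⟩, ⟨⟨e, e⟩, ⟨e, ⟨t, ⟨t, t⟩⟩⟩⟩⟩, t⟩⟩, argument some : ⟨t, ⟨e, e⟩⟩; result ⟨⟨⟨t, e⟩, ⟨⟨e, e⟩, ⟨e, ⟨t, ⟨t, t⟩⟩⟩⟩⟩, t⟩.
[[some Mia] believes]: functor believes : ⟨⟨⟨⟨t, e⟩, ⟨⟨e, e⟩, ⟨e, ⟨t, ⟨t, t⟩⟩⟩⟩⟩, t⟩, ⟨e, ⟨e, e⟩⟩⟩, argument [some Mia] : ⟨⟨⟨t, e⟩, ⟨⟨e, e⟩, ⟨e, ⟨t, ⟨t, t⟩⟩⟩⟩⟩, t⟩; result ⟨e, ⟨e, e⟩⟩.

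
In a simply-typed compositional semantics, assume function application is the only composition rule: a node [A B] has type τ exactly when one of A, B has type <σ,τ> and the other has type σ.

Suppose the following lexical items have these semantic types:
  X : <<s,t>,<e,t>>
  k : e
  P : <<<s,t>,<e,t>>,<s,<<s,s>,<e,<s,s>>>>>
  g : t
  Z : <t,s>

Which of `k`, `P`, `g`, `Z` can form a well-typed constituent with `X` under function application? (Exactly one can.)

P

k : e — neither side's domain matches the other.
P — combines: P : <<<s,t>,<e,t>>,<s,<<s,s>,<e,<s,s>>>>> takes X : <<s,t>,<e,t>> as argument, giving <s,<<s,s>,<e,<s,s>>>>.
g : t — neither side's domain matches the other.
Z : <t,s> — neither side's domain matches the other.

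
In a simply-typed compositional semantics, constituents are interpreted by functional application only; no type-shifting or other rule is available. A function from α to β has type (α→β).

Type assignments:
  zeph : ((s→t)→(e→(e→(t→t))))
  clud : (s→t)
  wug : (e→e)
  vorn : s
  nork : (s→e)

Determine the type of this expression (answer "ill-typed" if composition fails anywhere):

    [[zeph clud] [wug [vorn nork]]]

(e→(t→t))

[zeph clud]: zeph is ((s→t)→(e→(e→(t→t)))), clud is (s→t); result (e→(e→(t→t))).
[vorn nork]: nork is (s→e), vorn is s; result e.
[wug [vorn nork]]: wug is (e→e), [vorn nork] is e; result e.
[[zeph clud] [wug [vorn nork]]]: [zeph clud] is (e→(e→(t→t))), [wug [vorn nork]] is e; result (e→(t→t)).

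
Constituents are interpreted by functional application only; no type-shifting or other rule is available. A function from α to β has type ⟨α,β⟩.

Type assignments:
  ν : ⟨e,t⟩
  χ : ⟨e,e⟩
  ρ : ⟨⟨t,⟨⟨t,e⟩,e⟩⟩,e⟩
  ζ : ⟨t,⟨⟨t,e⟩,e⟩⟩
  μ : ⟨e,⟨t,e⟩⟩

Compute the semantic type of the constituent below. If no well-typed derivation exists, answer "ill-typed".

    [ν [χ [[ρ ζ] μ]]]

At [ρ ζ], ρ : ⟨⟨t,⟨⟨t,e⟩,e⟩⟩,e⟩ takes ζ : ⟨t,⟨⟨t,e⟩,e⟩⟩, giving e.
At [[ρ ζ] μ], μ : ⟨e,⟨t,e⟩⟩ takes [ρ ζ] : e, giving ⟨t,e⟩.
[χ [[ρ ζ] μ]]: ⟨e,e⟩ with ⟨t,e⟩ — neither is a function whose domain matches the other; composition fails here.

ill-typed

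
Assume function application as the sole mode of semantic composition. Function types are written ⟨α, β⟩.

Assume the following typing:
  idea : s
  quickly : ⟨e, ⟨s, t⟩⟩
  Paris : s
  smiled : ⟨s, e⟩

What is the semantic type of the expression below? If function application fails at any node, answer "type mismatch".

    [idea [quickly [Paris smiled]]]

[Paris smiled]: smiled is ⟨s, e⟩, Paris is s; result e.
[quickly [Paris smiled]]: quickly is ⟨e, ⟨s, t⟩⟩, [Paris smiled] is e; result ⟨s, t⟩.
[idea [quickly [Paris smiled]]]: [quickly [Paris smiled]] is ⟨s, t⟩, idea is s; result t.

t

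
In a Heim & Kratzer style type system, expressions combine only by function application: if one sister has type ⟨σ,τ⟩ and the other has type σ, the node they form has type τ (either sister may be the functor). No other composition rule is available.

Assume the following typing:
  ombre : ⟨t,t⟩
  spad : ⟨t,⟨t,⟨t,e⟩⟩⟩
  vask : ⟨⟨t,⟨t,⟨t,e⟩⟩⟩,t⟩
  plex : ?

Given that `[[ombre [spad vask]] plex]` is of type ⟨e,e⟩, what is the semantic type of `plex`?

At [[ombre [spad vask]] plex] (required: ⟨e,e⟩): [ombre [spad vask]] is t, which is not a function with range ⟨e,e⟩; hence plex is the functor — type ⟨t,⟨e,e⟩⟩.

⟨t,⟨e,e⟩⟩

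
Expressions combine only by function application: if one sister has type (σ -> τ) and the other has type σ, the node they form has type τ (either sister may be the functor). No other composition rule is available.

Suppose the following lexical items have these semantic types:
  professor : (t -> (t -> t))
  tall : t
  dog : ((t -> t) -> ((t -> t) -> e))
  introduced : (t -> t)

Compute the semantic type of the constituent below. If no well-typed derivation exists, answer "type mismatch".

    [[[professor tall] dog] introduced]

[professor tall]: functor professor : (t -> (t -> t)), argument tall : t; result (t -> t).
[[professor tall] dog]: functor dog : ((t -> t) -> ((t -> t) -> e)), argument [professor tall] : (t -> t); result ((t -> t) -> e).
[[[professor tall] dog] introduced]: functor [[professor tall] dog] : ((t -> t) -> e), argument introduced : (t -> t); result e.

e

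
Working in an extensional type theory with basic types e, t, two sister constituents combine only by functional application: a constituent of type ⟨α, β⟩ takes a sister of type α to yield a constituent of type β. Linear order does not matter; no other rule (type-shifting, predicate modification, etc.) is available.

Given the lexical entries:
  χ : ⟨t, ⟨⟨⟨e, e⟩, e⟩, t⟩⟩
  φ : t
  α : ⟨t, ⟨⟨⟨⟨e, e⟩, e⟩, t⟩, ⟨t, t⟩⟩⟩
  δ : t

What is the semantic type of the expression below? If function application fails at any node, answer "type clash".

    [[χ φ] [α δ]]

[χ φ]: ⟨t, ⟨⟨⟨e, e⟩, e⟩, t⟩⟩ applied to t yields ⟨⟨⟨e, e⟩, e⟩, t⟩.
[α δ]: ⟨t, ⟨⟨⟨⟨e, e⟩, e⟩, t⟩, ⟨t, t⟩⟩⟩ applied to t yields ⟨⟨⟨⟨e, e⟩, e⟩, t⟩, ⟨t, t⟩⟩.
[[χ φ] [α δ]]: ⟨⟨⟨⟨e, e⟩, e⟩, t⟩, ⟨t, t⟩⟩ applied to ⟨⟨⟨e, e⟩, e⟩, t⟩ yields ⟨t, t⟩.

⟨t, t⟩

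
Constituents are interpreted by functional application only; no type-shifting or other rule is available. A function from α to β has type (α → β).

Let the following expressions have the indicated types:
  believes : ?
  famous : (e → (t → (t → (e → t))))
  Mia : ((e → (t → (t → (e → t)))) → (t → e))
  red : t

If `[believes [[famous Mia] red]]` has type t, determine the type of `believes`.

(e → t)

At [believes [[famous Mia] red]] (required: t): [[famous Mia] red] is e, which is not a function with range t; hence believes is the functor — type (e → t).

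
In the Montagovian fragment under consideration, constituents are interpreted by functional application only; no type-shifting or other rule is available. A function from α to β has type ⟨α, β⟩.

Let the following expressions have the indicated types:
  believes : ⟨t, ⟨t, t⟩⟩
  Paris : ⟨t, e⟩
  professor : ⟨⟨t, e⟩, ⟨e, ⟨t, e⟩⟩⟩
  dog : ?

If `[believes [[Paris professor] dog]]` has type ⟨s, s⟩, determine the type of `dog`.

⟨⟨e, ⟨t, e⟩⟩, ⟨⟨t, ⟨t, t⟩⟩, ⟨s, s⟩⟩⟩

For [believes [[Paris professor] dog]] to have type ⟨s, s⟩ with believes of type ⟨t, ⟨t, t⟩⟩, [[Paris professor] dog] must be the function: [[Paris professor] dog] : ⟨⟨t, ⟨t, t⟩⟩, ⟨s, s⟩⟩.
For [[Paris professor] dog] to have type ⟨⟨t, ⟨t, t⟩⟩, ⟨s, s⟩⟩ with [Paris professor] of type ⟨e, ⟨t, e⟩⟩, dog must be the function: dog : ⟨⟨e, ⟨t, e⟩⟩, ⟨⟨t, ⟨t, t⟩⟩, ⟨s, s⟩⟩⟩.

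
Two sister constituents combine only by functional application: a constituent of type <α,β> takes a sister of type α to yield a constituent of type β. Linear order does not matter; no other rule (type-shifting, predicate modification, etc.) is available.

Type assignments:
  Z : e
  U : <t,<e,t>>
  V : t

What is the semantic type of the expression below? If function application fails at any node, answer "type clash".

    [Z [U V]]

[U V]: functor U : <t,<e,t>>, argument V : t; result <e,t>.
[Z [U V]]: functor [U V] : <e,t>, argument Z : e; result t.

t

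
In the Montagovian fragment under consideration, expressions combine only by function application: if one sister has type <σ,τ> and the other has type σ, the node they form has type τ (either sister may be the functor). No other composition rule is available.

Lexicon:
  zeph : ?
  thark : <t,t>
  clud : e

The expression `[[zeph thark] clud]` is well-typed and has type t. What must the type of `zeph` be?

[[zeph thark] clud] must have type t. The sister clud has type e; that is not a function onto t, so [zeph thark] must be the functor, of type <e,t>.
[zeph thark] must have type <e,t>. The sister thark has type <t,t>; that is not a function onto <e,t>, so zeph must be the functor, of type <<t,t>,<e,t>>.

<<t,t>,<e,t>>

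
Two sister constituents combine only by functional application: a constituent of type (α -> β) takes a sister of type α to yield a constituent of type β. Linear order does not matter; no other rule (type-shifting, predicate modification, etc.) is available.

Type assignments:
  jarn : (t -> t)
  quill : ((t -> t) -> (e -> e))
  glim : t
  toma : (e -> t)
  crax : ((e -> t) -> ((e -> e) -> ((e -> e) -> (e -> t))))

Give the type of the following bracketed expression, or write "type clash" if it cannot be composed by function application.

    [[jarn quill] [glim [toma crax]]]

type clash

[jarn quill]: ((t -> t) -> (e -> e)) applied to (t -> t) yields (e -> e).
[toma crax]: ((e -> t) -> ((e -> e) -> ((e -> e) -> (e -> t)))) applied to (e -> t) yields ((e -> e) -> ((e -> e) -> (e -> t))).
At [glim [toma crax]]: neither t nor ((e -> e) -> ((e -> e) -> (e -> t))) can take the other as argument; the node is ill-typed.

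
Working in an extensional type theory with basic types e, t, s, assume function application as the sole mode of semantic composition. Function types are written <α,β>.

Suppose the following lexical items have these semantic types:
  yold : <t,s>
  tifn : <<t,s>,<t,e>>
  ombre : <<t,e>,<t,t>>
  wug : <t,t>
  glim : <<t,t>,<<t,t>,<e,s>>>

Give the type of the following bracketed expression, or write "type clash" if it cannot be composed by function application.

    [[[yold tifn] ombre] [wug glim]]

[yold tifn]: <<t,s>,<t,e>> applied to <t,s> yields <t,e>.
[[yold tifn] ombre]: <<t,e>,<t,t>> applied to <t,e> yields <t,t>.
[wug glim]: <<t,t>,<<t,t>,<e,s>>> applied to <t,t> yields <<t,t>,<e,s>>.
[[[yold tifn] ombre] [wug glim]]: <<t,t>,<e,s>> applied to <t,t> yields <e,s>.

<e,s>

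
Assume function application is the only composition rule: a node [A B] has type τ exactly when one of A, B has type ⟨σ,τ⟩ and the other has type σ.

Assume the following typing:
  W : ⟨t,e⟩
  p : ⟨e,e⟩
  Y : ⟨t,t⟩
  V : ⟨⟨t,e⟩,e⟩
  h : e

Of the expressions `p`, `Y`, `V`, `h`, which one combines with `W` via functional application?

V

p : ⟨e,e⟩ — W needs t; p needs e; neither fits.
Y : ⟨t,t⟩ — W needs t; Y needs t; neither fits.
V — combines: V : ⟨⟨t,e⟩,e⟩ takes W : ⟨t,e⟩ as argument, giving e.
h : e — W needs t; h needs nothing (atomic); neither fits.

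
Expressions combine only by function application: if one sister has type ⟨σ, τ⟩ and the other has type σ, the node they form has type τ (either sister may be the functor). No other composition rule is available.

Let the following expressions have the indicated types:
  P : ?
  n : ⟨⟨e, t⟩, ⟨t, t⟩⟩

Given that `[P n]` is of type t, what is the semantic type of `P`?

⟨⟨⟨e, t⟩, ⟨t, t⟩⟩, t⟩

For [P n] to have type t with n of type ⟨⟨e, t⟩, ⟨t, t⟩⟩, P must be the function: P : ⟨⟨⟨e, t⟩, ⟨t, t⟩⟩, t⟩.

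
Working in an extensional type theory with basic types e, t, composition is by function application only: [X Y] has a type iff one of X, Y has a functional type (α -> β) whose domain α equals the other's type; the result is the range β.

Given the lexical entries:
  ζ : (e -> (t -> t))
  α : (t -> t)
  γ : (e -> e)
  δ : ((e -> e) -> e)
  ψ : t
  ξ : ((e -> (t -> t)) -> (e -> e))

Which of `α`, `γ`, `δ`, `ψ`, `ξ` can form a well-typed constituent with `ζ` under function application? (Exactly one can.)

ξ

α : (t -> t) — no; ζ wants e, and α wants t.
γ : (e -> e) — no; ζ wants e, and γ wants e.
δ : ((e -> e) -> e) — no; ζ wants e, and δ wants (e -> e).
ψ : t — no; ζ wants e, and ψ wants nothing (atomic).
ξ — combines: ξ : ((e -> (t -> t)) -> (e -> e)) takes ζ : (e -> (t -> t)) as argument, giving (e -> e).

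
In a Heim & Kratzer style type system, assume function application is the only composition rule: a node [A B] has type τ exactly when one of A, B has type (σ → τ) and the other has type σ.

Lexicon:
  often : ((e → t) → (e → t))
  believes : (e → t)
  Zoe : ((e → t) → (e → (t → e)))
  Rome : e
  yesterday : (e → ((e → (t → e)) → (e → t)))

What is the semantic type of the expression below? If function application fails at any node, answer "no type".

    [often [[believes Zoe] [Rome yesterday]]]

(e → t)

At [believes Zoe], Zoe : ((e → t) → (e → (t → e))) takes believes : (e → t), giving (e → (t → e)).
At [Rome yesterday], yesterday : (e → ((e → (t → e)) → (e → t))) takes Rome : e, giving ((e → (t → e)) → (e → t)).
At [[believes Zoe] [Rome yesterday]], [Rome yesterday] : ((e → (t → e)) → (e → t)) takes [believes Zoe] : (e → (t → e)), giving (e → t).
At [often [[believes Zoe] [Rome yesterday]]], often : ((e → t) → (e → t)) takes [[believes Zoe] [Rome yesterday]] : (e → t), giving (e → t).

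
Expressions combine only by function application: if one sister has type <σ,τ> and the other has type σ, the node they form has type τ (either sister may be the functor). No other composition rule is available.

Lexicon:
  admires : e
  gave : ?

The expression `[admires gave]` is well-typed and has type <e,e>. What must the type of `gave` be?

<e,<e,e>>

[admires gave] is required to be <e,e>. admires : e cannot yield <e,e> as functor, so gave : <e,<e,e>>.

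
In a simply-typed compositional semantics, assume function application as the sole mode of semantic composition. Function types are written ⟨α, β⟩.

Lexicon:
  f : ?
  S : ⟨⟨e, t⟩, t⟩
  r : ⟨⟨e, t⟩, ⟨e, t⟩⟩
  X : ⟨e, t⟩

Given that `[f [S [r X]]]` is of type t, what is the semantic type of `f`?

[f [S [r X]]] is required to be t. [S [r X]] : t cannot yield t as functor, so f : ⟨t, t⟩.

⟨t, t⟩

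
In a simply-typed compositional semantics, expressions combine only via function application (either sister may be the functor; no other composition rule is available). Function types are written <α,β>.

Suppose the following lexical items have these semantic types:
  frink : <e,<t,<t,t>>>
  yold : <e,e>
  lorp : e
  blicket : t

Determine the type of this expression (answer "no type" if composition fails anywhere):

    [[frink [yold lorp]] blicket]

[yold lorp]: functor yold : <e,e>, argument lorp : e; result e.
[frink [yold lorp]]: functor frink : <e,<t,<t,t>>>, argument [yold lorp] : e; result <t,<t,t>>.
[[frink [yold lorp]] blicket]: functor [frink [yold lorp]] : <t,<t,t>>, argument blicket : t; result <t,t>.

<t,t>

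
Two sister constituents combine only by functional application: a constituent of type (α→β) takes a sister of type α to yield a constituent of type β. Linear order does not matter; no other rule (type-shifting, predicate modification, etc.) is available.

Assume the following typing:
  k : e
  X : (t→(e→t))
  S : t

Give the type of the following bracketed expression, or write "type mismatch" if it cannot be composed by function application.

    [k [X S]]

[X S]: X is (t→(e→t)), S is t; result (e→t).
[k [X S]]: [X S] is (e→t), k is e; result t.

t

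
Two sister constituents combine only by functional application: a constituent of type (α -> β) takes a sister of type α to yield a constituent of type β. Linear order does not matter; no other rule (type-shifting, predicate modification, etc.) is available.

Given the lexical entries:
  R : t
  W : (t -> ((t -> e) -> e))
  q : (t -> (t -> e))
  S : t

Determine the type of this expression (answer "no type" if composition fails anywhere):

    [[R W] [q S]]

[R W] — W of type (t -> ((t -> e) -> e)) combines with R of type t: type ((t -> e) -> e).
[q S] — q of type (t -> (t -> e)) combines with S of type t: type (t -> e).
[[R W] [q S]] — [R W] of type ((t -> e) -> e) combines with [q S] of type (t -> e): type e.

e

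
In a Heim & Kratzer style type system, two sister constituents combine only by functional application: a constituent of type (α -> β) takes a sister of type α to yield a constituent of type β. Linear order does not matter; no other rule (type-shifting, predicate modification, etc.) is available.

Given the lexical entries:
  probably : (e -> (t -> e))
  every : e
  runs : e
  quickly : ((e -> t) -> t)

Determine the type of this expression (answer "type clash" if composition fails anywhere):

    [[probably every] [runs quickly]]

type clash

[probably every]: functor probably : (e -> (t -> e)), argument every : e; result (t -> e).
[runs quickly]: e with ((e -> t) -> t) — neither is a function whose domain matches the other; composition fails here.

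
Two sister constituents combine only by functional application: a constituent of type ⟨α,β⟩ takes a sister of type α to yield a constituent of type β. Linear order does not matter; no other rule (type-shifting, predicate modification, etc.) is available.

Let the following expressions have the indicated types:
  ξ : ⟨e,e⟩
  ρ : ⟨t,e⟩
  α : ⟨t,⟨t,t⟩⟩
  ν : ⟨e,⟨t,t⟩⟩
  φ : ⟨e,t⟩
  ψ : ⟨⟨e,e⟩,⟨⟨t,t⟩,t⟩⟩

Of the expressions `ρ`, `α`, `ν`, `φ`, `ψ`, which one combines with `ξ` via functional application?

ρ : ⟨t,e⟩ — does not combine with ξ.
α : ⟨t,⟨t,t⟩⟩ — does not combine with ξ.
ν : ⟨e,⟨t,t⟩⟩ — does not combine with ξ.
φ : ⟨e,t⟩ — does not combine with ξ.
ψ — combines: ψ : ⟨⟨e,e⟩,⟨⟨t,t⟩,t⟩⟩ takes ξ : ⟨e,e⟩ as argument, giving ⟨⟨t,t⟩,t⟩.

ψ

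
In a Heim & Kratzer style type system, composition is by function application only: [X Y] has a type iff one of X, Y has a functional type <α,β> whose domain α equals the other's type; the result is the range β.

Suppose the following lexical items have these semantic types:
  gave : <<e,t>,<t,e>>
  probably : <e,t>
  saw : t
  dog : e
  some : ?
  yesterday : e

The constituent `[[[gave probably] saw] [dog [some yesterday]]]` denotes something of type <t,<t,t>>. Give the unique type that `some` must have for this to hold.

[[[gave probably] saw] [dog [some yesterday]]] is required to be <t,<t,t>>. [[gave probably] saw] : e cannot yield <t,<t,t>> as functor, so [dog [some yesterday]] : <e,<t,<t,t>>>.
[dog [some yesterday]] is required to be <e,<t,<t,t>>>. dog : e cannot yield <e,<t,<t,t>>> as functor, so [some yesterday] : <e,<e,<t,<t,t>>>>.
[some yesterday] is required to be <e,<e,<t,<t,t>>>>. yesterday : e cannot yield <e,<e,<t,<t,t>>>> as functor, so some : <e,<e,<e,<t,<t,t>>>>>.

<e,<e,<e,<t,<t,t>>>>>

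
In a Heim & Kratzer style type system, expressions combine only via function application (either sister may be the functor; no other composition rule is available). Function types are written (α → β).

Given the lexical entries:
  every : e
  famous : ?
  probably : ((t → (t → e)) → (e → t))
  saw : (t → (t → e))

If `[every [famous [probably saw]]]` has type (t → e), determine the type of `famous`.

((e → t) → (e → (t → e)))

At [every [famous [probably saw]]] (required: (t → e)): every is e, which is not a function with range (t → e); hence [famous [probably saw]] is the functor — type (e → (t → e)).
At [famous [probably saw]] (required: (e → (t → e))): [probably saw] is (e → t), which is not a function with range (e → (t → e)); hence famous is the functor — type ((e → t) → (e → (t → e))).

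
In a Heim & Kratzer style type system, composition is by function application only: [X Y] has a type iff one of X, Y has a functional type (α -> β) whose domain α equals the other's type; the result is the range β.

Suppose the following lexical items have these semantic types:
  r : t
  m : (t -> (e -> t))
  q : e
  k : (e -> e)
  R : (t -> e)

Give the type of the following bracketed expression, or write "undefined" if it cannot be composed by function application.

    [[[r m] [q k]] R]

[r m] — m of type (t -> (e -> t)) combines with r of type t: type (e -> t).
[q k] — k of type (e -> e) combines with q of type e: type e.
[[r m] [q k]] — [r m] of type (e -> t) combines with [q k] of type e: type t.
[[[r m] [q k]] R] — R of type (t -> e) combines with [[r m] [q k]] of type t: type e.

e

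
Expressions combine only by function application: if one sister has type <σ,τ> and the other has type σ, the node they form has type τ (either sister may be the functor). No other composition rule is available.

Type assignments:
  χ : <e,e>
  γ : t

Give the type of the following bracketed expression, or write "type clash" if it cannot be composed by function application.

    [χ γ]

type clash

[χ γ]: <e,e> with t — neither is a function whose domain matches the other; composition fails here.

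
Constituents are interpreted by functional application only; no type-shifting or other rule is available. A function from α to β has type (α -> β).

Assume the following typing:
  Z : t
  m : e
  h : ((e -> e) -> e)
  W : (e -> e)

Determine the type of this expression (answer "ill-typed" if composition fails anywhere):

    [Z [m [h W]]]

[h W]: functor h : ((e -> e) -> e), argument W : (e -> e); result e.
[m [h W]]: e and e cannot combine by function application — type clash.

ill-typed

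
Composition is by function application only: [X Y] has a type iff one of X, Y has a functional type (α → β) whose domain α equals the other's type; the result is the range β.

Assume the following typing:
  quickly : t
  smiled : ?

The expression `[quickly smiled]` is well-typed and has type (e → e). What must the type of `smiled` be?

For [quickly smiled] to have type (e → e) with quickly of type t, smiled must be the function: smiled : (t → (e → e)).

(t → (e → e))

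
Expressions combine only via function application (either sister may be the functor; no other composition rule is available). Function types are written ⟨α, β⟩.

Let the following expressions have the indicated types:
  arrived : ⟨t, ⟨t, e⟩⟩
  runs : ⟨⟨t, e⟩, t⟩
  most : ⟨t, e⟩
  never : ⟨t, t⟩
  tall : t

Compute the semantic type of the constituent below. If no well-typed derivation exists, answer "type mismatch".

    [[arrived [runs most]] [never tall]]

e

[runs most]: functor runs : ⟨⟨t, e⟩, t⟩, argument most : ⟨t, e⟩; result t.
[arrived [runs most]]: functor arrived : ⟨t, ⟨t, e⟩⟩, argument [runs most] : t; result ⟨t, e⟩.
[never tall]: functor never : ⟨t, t⟩, argument tall : t; result t.
[[arrived [runs most]] [never tall]]: functor [arrived [runs most]] : ⟨t, e⟩, argument [never tall] : t; result e.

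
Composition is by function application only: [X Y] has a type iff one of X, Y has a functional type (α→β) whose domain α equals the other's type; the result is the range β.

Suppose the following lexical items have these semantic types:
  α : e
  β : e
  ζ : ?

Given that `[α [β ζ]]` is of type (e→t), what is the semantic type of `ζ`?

(e→(e→(e→t)))

[α [β ζ]] is required to be (e→t). α : e cannot yield (e→t) as functor, so [β ζ] : (e→(e→t)).
[β ζ] is required to be (e→(e→t)). β : e cannot yield (e→(e→t)) as functor, so ζ : (e→(e→(e→t))).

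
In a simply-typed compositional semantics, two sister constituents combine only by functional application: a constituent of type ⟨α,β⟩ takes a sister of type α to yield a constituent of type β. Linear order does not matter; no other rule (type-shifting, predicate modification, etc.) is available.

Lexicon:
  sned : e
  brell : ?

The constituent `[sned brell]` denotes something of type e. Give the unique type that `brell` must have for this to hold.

⟨e,e⟩

[sned brell] must have type e. The sister sned has type e; that is not a function onto e, so brell must be the functor, of type ⟨e,e⟩.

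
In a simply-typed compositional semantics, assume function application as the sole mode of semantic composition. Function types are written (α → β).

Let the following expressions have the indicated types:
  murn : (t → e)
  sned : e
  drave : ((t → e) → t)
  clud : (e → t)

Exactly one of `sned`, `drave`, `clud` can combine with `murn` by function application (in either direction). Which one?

drave

sned : e — neither side's domain matches the other.
drave — combines: drave : ((t → e) → t) takes murn : (t → e) as argument, giving t.
clud : (e → t) — neither side's domain matches the other.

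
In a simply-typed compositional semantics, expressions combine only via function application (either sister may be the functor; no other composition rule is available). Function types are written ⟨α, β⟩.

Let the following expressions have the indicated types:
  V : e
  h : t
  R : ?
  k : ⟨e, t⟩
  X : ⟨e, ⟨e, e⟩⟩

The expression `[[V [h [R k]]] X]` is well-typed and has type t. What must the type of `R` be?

⟨⟨e, t⟩, ⟨t, ⟨e, ⟨⟨e, ⟨e, e⟩⟩, t⟩⟩⟩⟩

For [[V [h [R k]]] X] to have type t with X of type ⟨e, ⟨e, e⟩⟩, [V [h [R k]]] must be the function: [V [h [R k]]] : ⟨⟨e, ⟨e, e⟩⟩, t⟩.
For [V [h [R k]]] to have type ⟨⟨e, ⟨e, e⟩⟩, t⟩ with V of type e, [h [R k]] must be the function: [h [R k]] : ⟨e, ⟨⟨e, ⟨e, e⟩⟩, t⟩⟩.
For [h [R k]] to have type ⟨e, ⟨⟨e, ⟨e, e⟩⟩, t⟩⟩ with h of type t, [R k] must be the function: [R k] : ⟨t, ⟨e, ⟨⟨e, ⟨e, e⟩⟩, t⟩⟩⟩.
For [R k] to have type ⟨t, ⟨e, ⟨⟨e, ⟨e, e⟩⟩, t⟩⟩⟩ with k of type ⟨e, t⟩, R must be the function: R : ⟨⟨e, t⟩, ⟨t, ⟨e, ⟨⟨e, ⟨e, e⟩⟩, t⟩⟩⟩⟩.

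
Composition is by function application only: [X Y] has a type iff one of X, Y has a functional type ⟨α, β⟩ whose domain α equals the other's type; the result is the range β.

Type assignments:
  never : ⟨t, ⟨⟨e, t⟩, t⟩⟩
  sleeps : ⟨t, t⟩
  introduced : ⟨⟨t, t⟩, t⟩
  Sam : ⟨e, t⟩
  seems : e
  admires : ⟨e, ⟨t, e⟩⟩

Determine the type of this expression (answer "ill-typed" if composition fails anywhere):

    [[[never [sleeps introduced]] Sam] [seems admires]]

e

[sleeps introduced]: ⟨⟨t, t⟩, t⟩ applied to ⟨t, t⟩ yields t.
[never [sleeps introduced]]: ⟨t, ⟨⟨e, t⟩, t⟩⟩ applied to t yields ⟨⟨e, t⟩, t⟩.
[[never [sleeps introduced]] Sam]: ⟨⟨e, t⟩, t⟩ applied to ⟨e, t⟩ yields t.
[seems admires]: ⟨e, ⟨t, e⟩⟩ applied to e yields ⟨t, e⟩.
[[[never [sleeps introduced]] Sam] [seems admires]]: ⟨t, e⟩ applied to t yields e.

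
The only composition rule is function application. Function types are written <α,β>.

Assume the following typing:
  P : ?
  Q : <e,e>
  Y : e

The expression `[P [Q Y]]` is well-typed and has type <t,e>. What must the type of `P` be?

[P [Q Y]] must have type <t,e>. The sister [Q Y] has type e; that is not a function onto <t,e>, so P must be the functor, of type <e,<t,e>>.

<e,<t,e>>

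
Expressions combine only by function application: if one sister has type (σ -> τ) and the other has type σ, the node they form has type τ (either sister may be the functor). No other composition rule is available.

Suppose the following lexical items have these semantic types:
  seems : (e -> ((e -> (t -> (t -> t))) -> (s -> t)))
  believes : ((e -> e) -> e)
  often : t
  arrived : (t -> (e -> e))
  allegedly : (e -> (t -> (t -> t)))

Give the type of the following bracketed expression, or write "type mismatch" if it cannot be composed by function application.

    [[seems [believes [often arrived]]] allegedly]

[often arrived]: functor arrived : (t -> (e -> e)), argument often : t; result (e -> e).
[believes [often arrived]]: functor believes : ((e -> e) -> e), argument [often arrived] : (e -> e); result e.
[seems [believes [often arrived]]]: functor seems : (e -> ((e -> (t -> (t -> t))) -> (s -> t))), argument [believes [often arrived]] : e; result ((e -> (t -> (t -> t))) -> (s -> t)).
[[seems [believes [often arrived]]] allegedly]: functor [seems [believes [often arrived]]] : ((e -> (t -> (t -> t))) -> (s -> t)), argument allegedly : (e -> (t -> (t -> t))); result (s -> t).

(s -> t)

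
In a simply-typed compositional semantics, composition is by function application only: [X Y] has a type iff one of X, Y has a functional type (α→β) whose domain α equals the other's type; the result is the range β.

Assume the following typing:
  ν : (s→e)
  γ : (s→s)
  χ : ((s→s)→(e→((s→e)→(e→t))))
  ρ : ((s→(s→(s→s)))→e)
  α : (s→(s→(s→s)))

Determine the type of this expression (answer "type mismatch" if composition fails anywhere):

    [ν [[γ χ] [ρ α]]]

(e→t)

At [γ χ], χ : ((s→s)→(e→((s→e)→(e→t)))) takes γ : (s→s), giving (e→((s→e)→(e→t))).
At [ρ α], ρ : ((s→(s→(s→s)))→e) takes α : (s→(s→(s→s))), giving e.
At [[γ χ] [ρ α]], [γ χ] : (e→((s→e)→(e→t))) takes [ρ α] : e, giving ((s→e)→(e→t)).
At [ν [[γ χ] [ρ α]]], [[γ χ] [ρ α]] : ((s→e)→(e→t)) takes ν : (s→e), giving (e→t).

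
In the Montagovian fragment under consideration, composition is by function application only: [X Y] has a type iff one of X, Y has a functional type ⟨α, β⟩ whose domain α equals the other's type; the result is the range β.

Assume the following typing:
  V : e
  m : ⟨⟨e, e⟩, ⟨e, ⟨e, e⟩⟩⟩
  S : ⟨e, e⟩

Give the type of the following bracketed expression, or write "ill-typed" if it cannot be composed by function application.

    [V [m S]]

⟨e, e⟩

[m S]: functor m : ⟨⟨e, e⟩, ⟨e, ⟨e, e⟩⟩⟩, argument S : ⟨e, e⟩; result ⟨e, ⟨e, e⟩⟩.
[V [m S]]: functor [m S] : ⟨e, ⟨e, e⟩⟩, argument V : e; result ⟨e, e⟩.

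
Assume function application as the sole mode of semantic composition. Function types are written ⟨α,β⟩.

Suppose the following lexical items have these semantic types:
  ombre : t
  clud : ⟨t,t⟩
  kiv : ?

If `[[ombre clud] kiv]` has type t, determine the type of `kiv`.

For [[ombre clud] kiv] to have type t with [ombre clud] of type t, kiv must be the function: kiv : ⟨t,t⟩.

⟨t,t⟩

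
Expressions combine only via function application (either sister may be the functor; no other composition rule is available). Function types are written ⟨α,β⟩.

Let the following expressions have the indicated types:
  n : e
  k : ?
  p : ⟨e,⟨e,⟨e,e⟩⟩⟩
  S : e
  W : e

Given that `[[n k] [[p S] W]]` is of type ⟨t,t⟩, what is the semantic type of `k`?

⟨e,⟨⟨e,e⟩,⟨t,t⟩⟩⟩

For [[n k] [[p S] W]] to have type ⟨t,t⟩ with [[p S] W] of type ⟨e,e⟩, [n k] must be the function: [n k] : ⟨⟨e,e⟩,⟨t,t⟩⟩.
For [n k] to have type ⟨⟨e,e⟩,⟨t,t⟩⟩ with n of type e, k must be the function: k : ⟨e,⟨⟨e,e⟩,⟨t,t⟩⟩⟩.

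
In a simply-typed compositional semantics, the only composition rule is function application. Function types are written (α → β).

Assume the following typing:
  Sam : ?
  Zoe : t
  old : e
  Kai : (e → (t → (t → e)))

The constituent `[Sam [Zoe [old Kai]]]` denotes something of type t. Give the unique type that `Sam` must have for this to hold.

For [Sam [Zoe [old Kai]]] to have type t with [Zoe [old Kai]] of type (t → e), Sam must be the function: Sam : ((t → e) → t).

((t → e) → t)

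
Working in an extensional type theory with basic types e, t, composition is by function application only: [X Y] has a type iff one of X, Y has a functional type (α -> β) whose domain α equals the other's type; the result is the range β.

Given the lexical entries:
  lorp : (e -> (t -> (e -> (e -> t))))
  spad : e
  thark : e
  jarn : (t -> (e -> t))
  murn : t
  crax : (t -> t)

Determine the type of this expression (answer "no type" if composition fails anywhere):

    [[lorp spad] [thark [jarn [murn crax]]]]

[lorp spad] — lorp of type (e -> (t -> (e -> (e -> t)))) combines with spad of type e: type (t -> (e -> (e -> t))).
[murn crax] — crax of type (t -> t) combines with murn of type t: type t.
[jarn [murn crax]] — jarn of type (t -> (e -> t)) combines with [murn crax] of type t: type (e -> t).
[thark [jarn [murn crax]]] — [jarn [murn crax]] of type (e -> t) combines with thark of type e: type t.
[[lorp spad] [thark [jarn [murn crax]]]] — [lorp spad] of type (t -> (e -> (e -> t))) combines with [thark [jarn [murn crax]]] of type t: type (e -> (e -> t)).

(e -> (e -> t))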